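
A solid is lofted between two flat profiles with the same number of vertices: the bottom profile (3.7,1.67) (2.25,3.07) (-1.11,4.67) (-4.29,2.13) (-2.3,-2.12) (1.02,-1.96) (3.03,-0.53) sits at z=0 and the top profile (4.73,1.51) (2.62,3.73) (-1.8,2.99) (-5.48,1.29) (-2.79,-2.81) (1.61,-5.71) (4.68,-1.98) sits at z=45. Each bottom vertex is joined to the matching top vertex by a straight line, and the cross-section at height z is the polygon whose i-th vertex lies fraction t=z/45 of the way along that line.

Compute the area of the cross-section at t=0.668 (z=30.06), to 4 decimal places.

Area at t=0.668: 51.7226

Cross-section at t=0.668: each vertex is (1-t)·p0[i] + t·p1[i].
  v1: (1-0.668)·(3.7,1.67) + 0.668·(4.73,1.51) = (4.3880,1.5631)
  v2: (1-0.668)·(2.25,3.07) + 0.668·(2.62,3.73) = (2.4972,3.5109)
  v3: (1-0.668)·(-1.11,4.67) + 0.668·(-1.8,2.99) = (-1.5709,3.5478)
  v4: (1-0.668)·(-4.29,2.13) + 0.668·(-5.48,1.29) = (-5.0849,1.5689)
  v5: (1-0.668)·(-2.3,-2.12) + 0.668·(-2.79,-2.81) = (-2.6273,-2.5809)
  v6: (1-0.668)·(1.02,-1.96) + 0.668·(1.61,-5.71) = (1.4141,-4.4650)
  v7: (1-0.668)·(3.03,-0.53) + 0.668·(4.68,-1.98) = (4.1322,-1.4986)
Shoelace sum Σ(x_i·y_{i+1} − x_{i+1}·y_i):
  i=1: 4.3880·3.5109 − 2.4972·1.5631 = +11.5025 (running +11.5025)
  i=2: 2.4972·3.5478 − -1.5709·3.5109 = +14.3746 (running +25.8772)
  i=3: -1.5709·1.5689 − -5.0849·3.5478 = +15.5755 (running +41.4526)
  i=4: -5.0849·-2.5809 − -2.6273·1.5689 = +17.2457 (running +58.6984)
  i=5: -2.6273·-4.4650 − 1.4141·-2.5809 = +15.3807 (running +74.0791)
  i=6: 1.4141·-1.4986 − 4.1322·-4.4650 = +16.3311 (running +90.4102)
  i=7: 4.1322·1.5631 − 4.3880·-1.4986 = +13.0350 (running +103.4452)
Area = |Σ|/2 = |103.4452|/2 = 51.7226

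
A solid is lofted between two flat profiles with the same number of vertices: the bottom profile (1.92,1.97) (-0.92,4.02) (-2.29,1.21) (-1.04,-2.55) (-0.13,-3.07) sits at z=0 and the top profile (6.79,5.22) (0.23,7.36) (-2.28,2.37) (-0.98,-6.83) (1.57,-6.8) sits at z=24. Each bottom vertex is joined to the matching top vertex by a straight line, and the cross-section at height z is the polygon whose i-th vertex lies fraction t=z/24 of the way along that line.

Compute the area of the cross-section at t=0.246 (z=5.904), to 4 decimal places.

Cross-section at t=0.246: each vertex is (1-t)·p0[i] + t·p1[i].
  v1: (1-0.246)·(1.92,1.97) + 0.246·(6.79,5.22) = (3.1180,2.7695)
  v2: (1-0.246)·(-0.92,4.02) + 0.246·(0.23,7.36) = (-0.6371,4.8416)
  v3: (1-0.246)·(-2.29,1.21) + 0.246·(-2.28,2.37) = (-2.2875,1.4954)
  v4: (1-0.246)·(-1.04,-2.55) + 0.246·(-0.98,-6.83) = (-1.0252,-3.6029)
  v5: (1-0.246)·(-0.13,-3.07) + 0.246·(1.57,-6.8) = (0.2882,-3.9876)
Shoelace sum Σ(x_i·y_{i+1} − x_{i+1}·y_i):
  i=1: 3.1180·4.8416 − -0.6371·2.7695 = +16.8608 (running +16.8608)
  i=2: -0.6371·1.4954 − -2.2875·4.8416 = +10.1228 (running +26.9835)
  i=3: -2.2875·-3.6029 − -1.0252·1.4954 = +9.7748 (running +36.7584)
  i=4: -1.0252·-3.9876 − 0.2882·-3.6029 = +5.1266 (running +41.8849)
  i=5: 0.2882·2.7695 − 3.1180·-3.9876 = +13.2315 (running +55.1165)
Area = |Σ|/2 = |55.1165|/2 = 27.5582

Area at t=0.246: 27.5582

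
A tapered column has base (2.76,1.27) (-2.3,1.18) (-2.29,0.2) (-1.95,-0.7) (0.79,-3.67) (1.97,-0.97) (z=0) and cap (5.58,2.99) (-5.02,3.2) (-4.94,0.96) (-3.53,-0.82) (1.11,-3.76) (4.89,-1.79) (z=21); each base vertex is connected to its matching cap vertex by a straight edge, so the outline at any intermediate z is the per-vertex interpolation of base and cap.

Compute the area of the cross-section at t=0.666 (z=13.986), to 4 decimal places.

Area at t=0.666: 37.9064

Cross-section at t=0.666: each vertex is (1-t)·p0[i] + t·p1[i].
  v1: (1-0.666)·(2.76,1.27) + 0.666·(5.58,2.99) = (4.6381,2.4155)
  v2: (1-0.666)·(-2.3,1.18) + 0.666·(-5.02,3.2) = (-4.1115,2.5253)
  v3: (1-0.666)·(-2.29,0.2) + 0.666·(-4.94,0.96) = (-4.0549,0.7062)
  v4: (1-0.666)·(-1.95,-0.7) + 0.666·(-3.53,-0.82) = (-3.0023,-0.7799)
  v5: (1-0.666)·(0.79,-3.67) + 0.666·(1.11,-3.76) = (1.0031,-3.7299)
  v6: (1-0.666)·(1.97,-0.97) + 0.666·(4.89,-1.79) = (3.9147,-1.5161)
Shoelace sum Σ(x_i·y_{i+1} − x_{i+1}·y_i):
  i=1: 4.6381·2.5253 − -4.1115·2.4155 = +21.6442 (running +21.6442)
  i=2: -4.1115·0.7062 − -4.0549·2.5253 = +7.3365 (running +28.9807)
  i=3: -4.0549·-0.7799 − -3.0023·0.7062 = +5.2826 (running +34.2633)
  i=4: -3.0023·-3.7299 − 1.0031·-0.7799 = +11.9807 (running +46.2440)
  i=5: 1.0031·-1.5161 − 3.9147·-3.7299 = +13.0808 (running +59.3248)
  i=6: 3.9147·2.4155 − 4.6381·-1.5161 = +16.4880 (running +75.8128)
Area = |Σ|/2 = |75.8128|/2 = 37.9064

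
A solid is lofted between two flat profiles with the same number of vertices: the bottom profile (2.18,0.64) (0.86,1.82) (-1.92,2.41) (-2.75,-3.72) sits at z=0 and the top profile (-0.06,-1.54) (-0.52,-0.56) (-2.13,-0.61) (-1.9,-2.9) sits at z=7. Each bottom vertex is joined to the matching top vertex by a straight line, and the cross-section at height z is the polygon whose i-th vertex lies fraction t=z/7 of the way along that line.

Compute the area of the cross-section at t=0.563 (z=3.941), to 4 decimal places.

Cross-section at t=0.563: each vertex is (1-t)·p0[i] + t·p1[i].
  v1: (1-0.563)·(2.18,0.64) + 0.563·(-0.06,-1.54) = (0.9189,-0.5873)
  v2: (1-0.563)·(0.86,1.82) + 0.563·(-0.52,-0.56) = (0.0831,0.4801)
  v3: (1-0.563)·(-1.92,2.41) + 0.563·(-2.13,-0.61) = (-2.0382,0.7097)
  v4: (1-0.563)·(-2.75,-3.72) + 0.563·(-1.9,-2.9) = (-2.2714,-3.2583)
Shoelace sum Σ(x_i·y_{i+1} − x_{i+1}·y_i):
  i=1: 0.9189·0.4801 − 0.0831·-0.5873 = +0.4899 (running +0.4899)
  i=2: 0.0831·0.7097 − -2.0382·0.4801 = +1.0374 (running +1.5273)
  i=3: -2.0382·-3.2583 − -2.2714·0.7097 = +8.2534 (running +9.7807)
  i=4: -2.2714·-0.5873 − 0.9189·-3.2583 = +4.3281 (running +14.1088)
Area = |Σ|/2 = |14.1088|/2 = 7.0544

Area at t=0.563: 7.0544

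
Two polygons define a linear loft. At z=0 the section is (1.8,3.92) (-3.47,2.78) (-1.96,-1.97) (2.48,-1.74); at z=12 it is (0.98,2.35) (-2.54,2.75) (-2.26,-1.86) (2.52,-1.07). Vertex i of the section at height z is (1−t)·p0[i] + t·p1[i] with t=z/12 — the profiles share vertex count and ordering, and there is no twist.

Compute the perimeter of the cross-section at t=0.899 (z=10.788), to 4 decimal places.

Cross-section at t=0.899: each vertex is (1-t)·p0[i] + t·p1[i].
  v1: (1-0.899)·(1.8,3.92) + 0.899·(0.98,2.35) = (1.0628,2.5086)
  v2: (1-0.899)·(-3.47,2.78) + 0.899·(-2.54,2.75) = (-2.6339,2.7530)
  v3: (1-0.899)·(-1.96,-1.97) + 0.899·(-2.26,-1.86) = (-2.2297,-1.8711)
  v4: (1-0.899)·(2.48,-1.74) + 0.899·(2.52,-1.07) = (2.5160,-1.1377)
Perimeter = Σ |v_{i+1} − v_i|:
  edge 1→2: √(-3.6968² + 0.2445²) = 3.7048 (running 3.7048)
  edge 2→3: √(0.4042² + -4.6241²) = 4.6418 (running 8.3466)
  edge 3→4: √(4.7457² + 0.7334²) = 4.8020 (running 13.1486)
  edge 4→1: √(-1.4531² + 3.6462²) = 3.9251 (running 17.0737)
Perimeter = 17.0737

Perimeter at t=0.899: 17.0737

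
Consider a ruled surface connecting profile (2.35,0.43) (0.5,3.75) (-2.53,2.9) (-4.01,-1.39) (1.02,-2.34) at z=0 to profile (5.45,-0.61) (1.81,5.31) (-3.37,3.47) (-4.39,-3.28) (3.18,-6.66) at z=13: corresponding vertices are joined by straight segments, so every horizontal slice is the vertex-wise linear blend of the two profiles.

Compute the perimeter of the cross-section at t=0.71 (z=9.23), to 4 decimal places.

Cross-section at t=0.71: each vertex is (1-t)·p0[i] + t·p1[i].
  v1: (1-0.71)·(2.35,0.43) + 0.71·(5.45,-0.61) = (4.5510,-0.3084)
  v2: (1-0.71)·(0.5,3.75) + 0.71·(1.81,5.31) = (1.4301,4.8576)
  v3: (1-0.71)·(-2.53,2.9) + 0.71·(-3.37,3.47) = (-3.1264,3.3047)
  v4: (1-0.71)·(-4.01,-1.39) + 0.71·(-4.39,-3.28) = (-4.2798,-2.7319)
  v5: (1-0.71)·(1.02,-2.34) + 0.71·(3.18,-6.66) = (2.5536,-5.4072)
Perimeter = Σ |v_{i+1} − v_i|:
  edge 1→2: √(-3.1209² + 5.1660²) = 6.0355 (running 6.0355)
  edge 2→3: √(-4.5565² + -1.5529²) = 4.8139 (running 10.8494)
  edge 3→4: √(-1.1534² + -6.0366²) = 6.1458 (running 16.9952)
  edge 4→5: √(6.8334² + -2.6753²) = 7.3384 (running 24.3336)
  edge 5→1: √(1.9974² + 5.0988²) = 5.4761 (running 29.8097)
Perimeter = 29.8097

Perimeter at t=0.71: 29.8097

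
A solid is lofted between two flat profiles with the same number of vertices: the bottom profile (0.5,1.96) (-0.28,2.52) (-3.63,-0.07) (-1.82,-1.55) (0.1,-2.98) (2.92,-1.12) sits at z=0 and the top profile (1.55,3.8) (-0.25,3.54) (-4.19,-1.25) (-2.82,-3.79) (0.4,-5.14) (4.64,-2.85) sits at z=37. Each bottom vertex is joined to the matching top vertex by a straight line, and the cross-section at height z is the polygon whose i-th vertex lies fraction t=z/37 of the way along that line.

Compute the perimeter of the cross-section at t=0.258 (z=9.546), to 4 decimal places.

Cross-section at t=0.258: each vertex is (1-t)·p0[i] + t·p1[i].
  v1: (1-0.258)·(0.5,1.96) + 0.258·(1.55,3.8) = (0.7709,2.4347)
  v2: (1-0.258)·(-0.28,2.52) + 0.258·(-0.25,3.54) = (-0.2723,2.7832)
  v3: (1-0.258)·(-3.63,-0.07) + 0.258·(-4.19,-1.25) = (-3.7745,-0.3744)
  v4: (1-0.258)·(-1.82,-1.55) + 0.258·(-2.82,-3.79) = (-2.0780,-2.1279)
  v5: (1-0.258)·(0.1,-2.98) + 0.258·(0.4,-5.14) = (0.1774,-3.5373)
  v6: (1-0.258)·(2.92,-1.12) + 0.258·(4.64,-2.85) = (3.3638,-1.5663)
Perimeter = Σ |v_{i+1} − v_i|:
  edge 1→2: √(-1.0432² + 0.3484²) = 1.0998 (running 1.0998)
  edge 2→3: √(-3.5022² + -3.1576²) = 4.7155 (running 5.8153)
  edge 3→4: √(1.6965² + -1.7535²) = 2.4398 (running 8.2551)
  edge 4→5: √(2.2554² + -1.4094²) = 2.6595 (running 10.9147)
  edge 5→6: √(3.1864² + 1.9709²) = 3.7467 (running 14.6613)
  edge 6→1: √(-2.5929² + 4.0011²) = 4.7677 (running 19.4291)
Perimeter = 19.4291

Perimeter at t=0.258: 19.4291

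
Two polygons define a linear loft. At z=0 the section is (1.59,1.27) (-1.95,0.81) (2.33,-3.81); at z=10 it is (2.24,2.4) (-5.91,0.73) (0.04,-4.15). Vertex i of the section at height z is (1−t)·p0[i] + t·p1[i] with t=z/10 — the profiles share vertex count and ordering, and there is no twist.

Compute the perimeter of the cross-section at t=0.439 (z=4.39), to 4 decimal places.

Cross-section at t=0.439: each vertex is (1-t)·p0[i] + t·p1[i].
  v1: (1-0.439)·(1.59,1.27) + 0.439·(2.24,2.4) = (1.8754,1.7661)
  v2: (1-0.439)·(-1.95,0.81) + 0.439·(-5.91,0.73) = (-3.6884,0.7749)
  v3: (1-0.439)·(2.33,-3.81) + 0.439·(0.04,-4.15) = (1.3247,-3.9593)
Perimeter = Σ |v_{i+1} − v_i|:
  edge 1→2: √(-5.5638² + -0.9912²) = 5.6514 (running 5.6514)
  edge 2→3: √(5.0131² + -4.7341²) = 6.8952 (running 12.5466)
  edge 3→1: √(0.5507² + 5.7253²) = 5.7518 (running 18.2983)
Perimeter = 18.2983

Perimeter at t=0.439: 18.2983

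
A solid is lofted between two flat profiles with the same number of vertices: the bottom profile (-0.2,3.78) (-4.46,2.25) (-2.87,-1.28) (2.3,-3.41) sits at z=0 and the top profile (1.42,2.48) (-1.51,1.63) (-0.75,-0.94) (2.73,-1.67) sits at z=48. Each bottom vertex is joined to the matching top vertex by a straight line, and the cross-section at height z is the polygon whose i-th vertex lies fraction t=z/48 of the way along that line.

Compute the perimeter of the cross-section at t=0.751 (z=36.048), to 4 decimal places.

Perimeter at t=0.751: 15.5978

Cross-section at t=0.751: each vertex is (1-t)·p0[i] + t·p1[i].
  v1: (1-0.751)·(-0.2,3.78) + 0.751·(1.42,2.48) = (1.0166,2.8037)
  v2: (1-0.751)·(-4.46,2.25) + 0.751·(-1.51,1.63) = (-2.2446,1.7844)
  v3: (1-0.751)·(-2.87,-1.28) + 0.751·(-0.75,-0.94) = (-1.2779,-1.0247)
  v4: (1-0.751)·(2.3,-3.41) + 0.751·(2.73,-1.67) = (2.6229,-2.1033)
Perimeter = Σ |v_{i+1} − v_i|:
  edge 1→2: √(-3.2612² + -1.0193²) = 3.4168 (running 3.4168)
  edge 2→3: √(0.9667² + -2.8090²) = 2.9707 (running 6.3875)
  edge 3→4: √(3.9008² + -1.0786²) = 4.0472 (running 10.4347)
  edge 4→1: √(-1.6063² + 4.9070²) = 5.1632 (running 15.5978)
Perimeter = 15.5978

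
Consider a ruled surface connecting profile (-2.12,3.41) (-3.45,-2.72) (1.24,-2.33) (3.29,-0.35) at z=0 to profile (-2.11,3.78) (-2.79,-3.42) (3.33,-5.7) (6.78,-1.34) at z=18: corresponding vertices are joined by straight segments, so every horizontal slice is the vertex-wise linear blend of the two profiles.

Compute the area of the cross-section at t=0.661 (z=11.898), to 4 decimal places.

Cross-section at t=0.661: each vertex is (1-t)·p0[i] + t·p1[i].
  v1: (1-0.661)·(-2.12,3.41) + 0.661·(-2.11,3.78) = (-2.1134,3.6546)
  v2: (1-0.661)·(-3.45,-2.72) + 0.661·(-2.79,-3.42) = (-3.0137,-3.1827)
  v3: (1-0.661)·(1.24,-2.33) + 0.661·(3.33,-5.7) = (2.6215,-4.5576)
  v4: (1-0.661)·(3.29,-0.35) + 0.661·(6.78,-1.34) = (5.5969,-1.0044)
Shoelace sum Σ(x_i·y_{i+1} − x_{i+1}·y_i):
  i=1: -2.1134·-3.1827 − -3.0137·3.6546 = +17.7402 (running +17.7402)
  i=2: -3.0137·-4.5576 − 2.6215·-3.1827 = +22.0787 (running +39.8190)
  i=3: 2.6215·-1.0044 − 5.5969·-4.5576 = +22.8752 (running +62.6942)
  i=4: 5.5969·3.6546 − -2.1134·-1.0044 = +18.3316 (running +81.0257)
Area = |Σ|/2 = |81.0257|/2 = 40.5129

Area at t=0.661: 40.5129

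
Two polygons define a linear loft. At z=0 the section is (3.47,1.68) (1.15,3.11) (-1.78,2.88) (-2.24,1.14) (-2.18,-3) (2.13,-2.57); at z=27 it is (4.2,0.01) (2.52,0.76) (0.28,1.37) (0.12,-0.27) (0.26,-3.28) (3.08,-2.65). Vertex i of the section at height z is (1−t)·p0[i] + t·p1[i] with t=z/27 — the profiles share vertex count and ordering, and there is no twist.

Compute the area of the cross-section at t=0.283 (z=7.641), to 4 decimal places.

Area at t=0.283: 23.2104

Cross-section at t=0.283: each vertex is (1-t)·p0[i] + t·p1[i].
  v1: (1-0.283)·(3.47,1.68) + 0.283·(4.2,0.01) = (3.6766,1.2074)
  v2: (1-0.283)·(1.15,3.11) + 0.283·(2.52,0.76) = (1.5377,2.4449)
  v3: (1-0.283)·(-1.78,2.88) + 0.283·(0.28,1.37) = (-1.1970,2.4527)
  v4: (1-0.283)·(-2.24,1.14) + 0.283·(0.12,-0.27) = (-1.5721,0.7410)
  v5: (1-0.283)·(-2.18,-3) + 0.283·(0.26,-3.28) = (-1.4895,-3.0792)
  v6: (1-0.283)·(2.13,-2.57) + 0.283·(3.08,-2.65) = (2.3989,-2.5926)
Shoelace sum Σ(x_i·y_{i+1} − x_{i+1}·y_i):
  i=1: 3.6766·2.4449 − 1.5377·1.2074 = +7.1325 (running +7.1325)
  i=2: 1.5377·2.4527 − -1.1970·2.4449 = +6.6981 (running +13.8306)
  i=3: -1.1970·0.7410 − -1.5721·2.4527 = +2.9689 (running +16.7995)
  i=4: -1.5721·-3.0792 − -1.4895·0.7410 = +5.9446 (running +22.7441)
  i=5: -1.4895·-2.5926 − 2.3989·-3.0792 = +11.2483 (running +33.9925)
  i=6: 2.3989·1.2074 − 3.6766·-2.5926 = +12.4284 (running +46.4209)
Area = |Σ|/2 = |46.4209|/2 = 23.2104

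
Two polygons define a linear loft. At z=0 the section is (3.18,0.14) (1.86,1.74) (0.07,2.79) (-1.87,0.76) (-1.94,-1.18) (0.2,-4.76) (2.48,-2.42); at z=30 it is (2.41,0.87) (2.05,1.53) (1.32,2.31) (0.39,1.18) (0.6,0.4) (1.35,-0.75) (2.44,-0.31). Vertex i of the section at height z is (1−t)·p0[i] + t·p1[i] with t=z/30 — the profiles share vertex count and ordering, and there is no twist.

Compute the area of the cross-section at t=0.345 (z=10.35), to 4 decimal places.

Area at t=0.345: 15.2391

Cross-section at t=0.345: each vertex is (1-t)·p0[i] + t·p1[i].
  v1: (1-0.345)·(3.18,0.14) + 0.345·(2.41,0.87) = (2.9143,0.3918)
  v2: (1-0.345)·(1.86,1.74) + 0.345·(2.05,1.53) = (1.9256,1.6675)
  v3: (1-0.345)·(0.07,2.79) + 0.345·(1.32,2.31) = (0.5012,2.6244)
  v4: (1-0.345)·(-1.87,0.76) + 0.345·(0.39,1.18) = (-1.0903,0.9049)
  v5: (1-0.345)·(-1.94,-1.18) + 0.345·(0.6,0.4) = (-1.0637,-0.6349)
  v6: (1-0.345)·(0.2,-4.76) + 0.345·(1.35,-0.75) = (0.5968,-3.3765)
  v7: (1-0.345)·(2.48,-2.42) + 0.345·(2.44,-0.31) = (2.4662,-1.6921)
Shoelace sum Σ(x_i·y_{i+1} − x_{i+1}·y_i):
  i=1: 2.9143·1.6675 − 1.9256·0.3918 = +4.1053 (running +4.1053)
  i=2: 1.9256·2.6244 − 0.5012·1.6675 = +4.2176 (running +8.3229)
  i=3: 0.5012·0.9049 − -1.0903·2.6244 = +3.3150 (running +11.6378)
  i=4: -1.0903·-0.6349 − -1.0637·0.9049 = +1.6548 (running +13.2926)
  i=5: -1.0637·-3.3765 − 0.5968·-0.6349 = +3.9705 (running +17.2631)
  i=6: 0.5968·-1.6921 − 2.4662·-3.3765 = +7.3175 (running +24.5806)
  i=7: 2.4662·0.3918 − 2.9143·-1.6921 = +5.8976 (running +30.4782)
Area = |Σ|/2 = |30.4782|/2 = 15.2391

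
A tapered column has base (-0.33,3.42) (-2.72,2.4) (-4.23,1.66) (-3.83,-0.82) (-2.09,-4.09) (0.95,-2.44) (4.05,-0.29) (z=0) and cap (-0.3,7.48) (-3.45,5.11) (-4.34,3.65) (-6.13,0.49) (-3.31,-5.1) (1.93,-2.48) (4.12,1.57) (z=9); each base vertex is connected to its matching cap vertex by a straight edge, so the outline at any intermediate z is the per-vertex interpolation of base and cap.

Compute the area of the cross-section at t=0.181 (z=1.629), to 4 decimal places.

Area at t=0.181: 41.3245

Cross-section at t=0.181: each vertex is (1-t)·p0[i] + t·p1[i].
  v1: (1-0.181)·(-0.33,3.42) + 0.181·(-0.3,7.48) = (-0.3246,4.1549)
  v2: (1-0.181)·(-2.72,2.4) + 0.181·(-3.45,5.11) = (-2.8521,2.8905)
  v3: (1-0.181)·(-4.23,1.66) + 0.181·(-4.34,3.65) = (-4.2499,2.0202)
  v4: (1-0.181)·(-3.83,-0.82) + 0.181·(-6.13,0.49) = (-4.2463,-0.5829)
  v5: (1-0.181)·(-2.09,-4.09) + 0.181·(-3.31,-5.1) = (-2.3108,-4.2728)
  v6: (1-0.181)·(0.95,-2.44) + 0.181·(1.93,-2.48) = (1.1274,-2.4472)
  v7: (1-0.181)·(4.05,-0.29) + 0.181·(4.12,1.57) = (4.0627,0.0467)
Shoelace sum Σ(x_i·y_{i+1} − x_{i+1}·y_i):
  i=1: -0.3246·2.8905 − -2.8521·4.1549 = +10.9120 (running +10.9120)
  i=2: -2.8521·2.0202 − -4.2499·2.8905 = +6.5226 (running +17.4346)
  i=3: -4.2499·-0.5829 − -4.2463·2.0202 = +11.0556 (running +28.4902)
  i=4: -4.2463·-4.2728 − -2.3108·-0.5829 = +16.7967 (running +45.2868)
  i=5: -2.3108·-2.4472 − 1.1274·-4.2728 = +10.4722 (running +55.7590)
  i=6: 1.1274·0.0467 − 4.0627·-2.4472 = +9.9949 (running +65.7540)
  i=7: 4.0627·4.1549 − -0.3246·0.0467 = +16.8950 (running +82.6489)
Area = |Σ|/2 = |82.6489|/2 = 41.3245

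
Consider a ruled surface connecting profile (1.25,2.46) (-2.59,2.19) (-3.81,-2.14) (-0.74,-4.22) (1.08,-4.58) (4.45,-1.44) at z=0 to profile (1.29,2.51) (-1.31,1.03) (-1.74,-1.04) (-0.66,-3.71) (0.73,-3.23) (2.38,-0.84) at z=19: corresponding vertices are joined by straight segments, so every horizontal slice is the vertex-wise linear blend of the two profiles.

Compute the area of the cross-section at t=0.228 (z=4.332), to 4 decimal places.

Cross-section at t=0.228: each vertex is (1-t)·p0[i] + t·p1[i].
  v1: (1-0.228)·(1.25,2.46) + 0.228·(1.29,2.51) = (1.2591,2.4714)
  v2: (1-0.228)·(-2.59,2.19) + 0.228·(-1.31,1.03) = (-2.2982,1.9255)
  v3: (1-0.228)·(-3.81,-2.14) + 0.228·(-1.74,-1.04) = (-3.3380,-1.8892)
  v4: (1-0.228)·(-0.74,-4.22) + 0.228·(-0.66,-3.71) = (-0.7218,-4.1037)
  v5: (1-0.228)·(1.08,-4.58) + 0.228·(0.73,-3.23) = (1.0002,-4.2722)
  v6: (1-0.228)·(4.45,-1.44) + 0.228·(2.38,-0.84) = (3.9780,-1.3032)
Shoelace sum Σ(x_i·y_{i+1} − x_{i+1}·y_i):
  i=1: 1.2591·1.9255 − -2.2982·2.4714 = +8.1041 (running +8.1041)
  i=2: -2.2982·-1.8892 − -3.3380·1.9255 = +10.7691 (running +18.8733)
  i=3: -3.3380·-4.1037 − -0.7218·-1.8892 = +12.3348 (running +31.2081)
  i=4: -0.7218·-4.2722 − 1.0002·-4.1037 = +7.1880 (running +38.3962)
  i=5: 1.0002·-1.3032 − 3.9780·-4.2722 = +15.6915 (running +54.0877)
  i=6: 3.9780·2.4714 − 1.2591·-1.3032 = +11.4722 (running +65.5599)
Area = |Σ|/2 = |65.5599|/2 = 32.7799

Area at t=0.228: 32.7799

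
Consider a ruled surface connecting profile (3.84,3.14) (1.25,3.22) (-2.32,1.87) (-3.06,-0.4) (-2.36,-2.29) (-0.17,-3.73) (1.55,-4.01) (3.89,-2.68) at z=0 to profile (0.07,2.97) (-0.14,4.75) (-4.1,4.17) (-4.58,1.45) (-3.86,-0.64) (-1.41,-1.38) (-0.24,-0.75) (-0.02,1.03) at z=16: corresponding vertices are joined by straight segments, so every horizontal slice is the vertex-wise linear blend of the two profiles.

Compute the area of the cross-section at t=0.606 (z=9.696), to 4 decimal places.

Cross-section at t=0.606: each vertex is (1-t)·p0[i] + t·p1[i].
  v1: (1-0.606)·(3.84,3.14) + 0.606·(0.07,2.97) = (1.5554,3.0370)
  v2: (1-0.606)·(1.25,3.22) + 0.606·(-0.14,4.75) = (0.4077,4.1472)
  v3: (1-0.606)·(-2.32,1.87) + 0.606·(-4.1,4.17) = (-3.3987,3.2638)
  v4: (1-0.606)·(-3.06,-0.4) + 0.606·(-4.58,1.45) = (-3.9811,0.7211)
  v5: (1-0.606)·(-2.36,-2.29) + 0.606·(-3.86,-0.64) = (-3.2690,-1.2901)
  v6: (1-0.606)·(-0.17,-3.73) + 0.606·(-1.41,-1.38) = (-0.9214,-2.3059)
  v7: (1-0.606)·(1.55,-4.01) + 0.606·(-0.24,-0.75) = (0.4653,-2.0344)
  v8: (1-0.606)·(3.89,-2.68) + 0.606·(-0.02,1.03) = (1.5205,-0.4317)
Shoelace sum Σ(x_i·y_{i+1} − x_{i+1}·y_i):
  i=1: 1.5554·4.1472 − 0.4077·3.0370 = +5.2124 (running +5.2124)
  i=2: 0.4077·3.2638 − -3.3987·4.1472 = +15.4255 (running +20.6378)
  i=3: -3.3987·0.7211 − -3.9811·3.2638 = +10.5428 (running +31.1806)
  i=4: -3.9811·-1.2901 − -3.2690·0.7211 = +7.4933 (running +38.6740)
  i=5: -3.2690·-2.3059 − -0.9214·-1.2901 = +6.3492 (running +45.0232)
  i=6: -0.9214·-2.0344 − 0.4653·-2.3059 = +2.9475 (running +47.9706)
  i=7: 0.4653·-0.4317 − 1.5205·-2.0344 = +2.8926 (running +50.8632)
  i=8: 1.5205·3.0370 − 1.5554·-0.4317 = +5.2894 (running +56.1526)
Area = |Σ|/2 = |56.1526|/2 = 28.0763

Area at t=0.606: 28.0763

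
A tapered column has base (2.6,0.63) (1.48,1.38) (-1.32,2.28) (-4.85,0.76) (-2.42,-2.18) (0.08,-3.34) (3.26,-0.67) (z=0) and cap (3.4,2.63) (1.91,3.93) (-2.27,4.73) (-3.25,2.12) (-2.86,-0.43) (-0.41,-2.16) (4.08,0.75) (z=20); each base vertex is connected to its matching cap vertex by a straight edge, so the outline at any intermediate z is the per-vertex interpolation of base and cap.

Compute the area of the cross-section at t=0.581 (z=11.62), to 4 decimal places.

Area at t=0.581: 30.3648

Cross-section at t=0.581: each vertex is (1-t)·p0[i] + t·p1[i].
  v1: (1-0.581)·(2.6,0.63) + 0.581·(3.4,2.63) = (3.0648,1.7920)
  v2: (1-0.581)·(1.48,1.38) + 0.581·(1.91,3.93) = (1.7298,2.8615)
  v3: (1-0.581)·(-1.32,2.28) + 0.581·(-2.27,4.73) = (-1.8720,3.7035)
  v4: (1-0.581)·(-4.85,0.76) + 0.581·(-3.25,2.12) = (-3.9204,1.5502)
  v5: (1-0.581)·(-2.42,-2.18) + 0.581·(-2.86,-0.43) = (-2.6756,-1.1633)
  v6: (1-0.581)·(0.08,-3.34) + 0.581·(-0.41,-2.16) = (-0.2047,-2.6544)
  v7: (1-0.581)·(3.26,-0.67) + 0.581·(4.08,0.75) = (3.7364,0.1550)
Shoelace sum Σ(x_i·y_{i+1} − x_{i+1}·y_i):
  i=1: 3.0648·2.8615 − 1.7298·1.7920 = +5.6702 (running +5.6702)
  i=2: 1.7298·3.7035 − -1.8720·2.8615 = +11.7630 (running +17.4332)
  i=3: -1.8720·1.5502 − -3.9204·3.7035 = +11.6172 (running +29.0504)
  i=4: -3.9204·-1.1633 − -2.6756·1.5502 = +8.7081 (running +37.7585)
  i=5: -2.6756·-2.6544 − -0.2047·-1.1633 = +6.8642 (running +44.6227)
  i=6: -0.2047·0.1550 − 3.7364·-2.6544 = +9.8863 (running +54.5090)
  i=7: 3.7364·1.7920 − 3.0648·0.1550 = +6.2206 (running +60.7295)
Area = |Σ|/2 = |60.7295|/2 = 30.3648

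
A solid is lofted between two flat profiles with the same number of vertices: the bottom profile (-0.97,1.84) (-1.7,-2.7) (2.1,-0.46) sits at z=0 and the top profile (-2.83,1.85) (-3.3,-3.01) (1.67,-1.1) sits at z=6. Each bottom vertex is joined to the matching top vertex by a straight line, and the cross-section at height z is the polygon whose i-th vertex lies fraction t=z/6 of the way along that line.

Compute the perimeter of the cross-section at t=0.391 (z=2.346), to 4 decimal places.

Perimeter at t=0.391: 13.8971

Cross-section at t=0.391: each vertex is (1-t)·p0[i] + t·p1[i].
  v1: (1-0.391)·(-0.97,1.84) + 0.391·(-2.83,1.85) = (-1.6973,1.8439)
  v2: (1-0.391)·(-1.7,-2.7) + 0.391·(-3.3,-3.01) = (-2.3256,-2.8212)
  v3: (1-0.391)·(2.1,-0.46) + 0.391·(1.67,-1.1) = (1.9319,-0.7102)
Perimeter = Σ |v_{i+1} − v_i|:
  edge 1→2: √(-0.6283² + -4.6651²) = 4.7072 (running 4.7072)
  edge 2→3: √(4.2575² + 2.1110²) = 4.7521 (running 9.4593)
  edge 3→1: √(-3.6291² + 2.5541²) = 4.4378 (running 13.8971)
Perimeter = 13.8971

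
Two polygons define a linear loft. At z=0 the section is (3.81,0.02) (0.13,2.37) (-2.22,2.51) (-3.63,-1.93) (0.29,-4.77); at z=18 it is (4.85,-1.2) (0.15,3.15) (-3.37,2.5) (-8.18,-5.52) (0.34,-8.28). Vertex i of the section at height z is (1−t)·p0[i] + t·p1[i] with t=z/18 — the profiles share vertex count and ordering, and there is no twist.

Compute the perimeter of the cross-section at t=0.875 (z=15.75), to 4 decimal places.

Perimeter at t=0.875: 34.8112

Cross-section at t=0.875: each vertex is (1-t)·p0[i] + t·p1[i].
  v1: (1-0.875)·(3.81,0.02) + 0.875·(4.85,-1.2) = (4.7200,-1.0475)
  v2: (1-0.875)·(0.13,2.37) + 0.875·(0.15,3.15) = (0.1475,3.0525)
  v3: (1-0.875)·(-2.22,2.51) + 0.875·(-3.37,2.5) = (-3.2262,2.5012)
  v4: (1-0.875)·(-3.63,-1.93) + 0.875·(-8.18,-5.52) = (-7.6113,-5.0713)
  v5: (1-0.875)·(0.29,-4.77) + 0.875·(0.34,-8.28) = (0.3338,-7.8412)
Perimeter = Σ |v_{i+1} − v_i|:
  edge 1→2: √(-4.5725² + 4.1000²) = 6.1415 (running 6.1415)
  edge 2→3: √(-3.3737² + -0.5513²) = 3.4185 (running 9.5600)
  edge 3→4: √(-4.3850² + -7.5725²) = 8.7505 (running 18.3105)
  edge 4→5: √(7.9450² + -2.7700²) = 8.4140 (running 26.7245)
  edge 5→1: √(4.3862² + 6.7937²) = 8.0867 (running 34.8112)
Perimeter = 34.8112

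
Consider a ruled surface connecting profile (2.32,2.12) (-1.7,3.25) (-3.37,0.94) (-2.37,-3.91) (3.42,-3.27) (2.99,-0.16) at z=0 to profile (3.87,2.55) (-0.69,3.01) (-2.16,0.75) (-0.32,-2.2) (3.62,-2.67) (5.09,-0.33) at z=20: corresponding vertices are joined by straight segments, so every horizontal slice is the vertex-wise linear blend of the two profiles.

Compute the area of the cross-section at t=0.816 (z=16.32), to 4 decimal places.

Cross-section at t=0.816: each vertex is (1-t)·p0[i] + t·p1[i].
  v1: (1-0.816)·(2.32,2.12) + 0.816·(3.87,2.55) = (3.5848,2.4709)
  v2: (1-0.816)·(-1.7,3.25) + 0.816·(-0.69,3.01) = (-0.8758,3.0542)
  v3: (1-0.816)·(-3.37,0.94) + 0.816·(-2.16,0.75) = (-2.3826,0.7850)
  v4: (1-0.816)·(-2.37,-3.91) + 0.816·(-0.32,-2.2) = (-0.6972,-2.5146)
  v5: (1-0.816)·(3.42,-3.27) + 0.816·(3.62,-2.67) = (3.5832,-2.7804)
  v6: (1-0.816)·(2.99,-0.16) + 0.816·(5.09,-0.33) = (4.7036,-0.2987)
Shoelace sum Σ(x_i·y_{i+1} − x_{i+1}·y_i):
  i=1: 3.5848·3.0542 − -0.8758·2.4709 = +13.1126 (running +13.1126)
  i=2: -0.8758·0.7850 − -2.3826·3.0542 = +6.5895 (running +19.7021)
  i=3: -2.3826·-2.5146 − -0.6972·0.7850 = +6.5388 (running +26.2409)
  i=4: -0.6972·-2.7804 − 3.5832·-2.5146 = +10.9490 (running +37.1898)
  i=5: 3.5832·-0.2987 − 4.7036·-2.7804 = +12.0075 (running +49.1973)
  i=6: 4.7036·2.4709 − 3.5848·-0.2987 = +12.6929 (running +61.8902)
Area = |Σ|/2 = |61.8902|/2 = 30.9451

Area at t=0.816: 30.9451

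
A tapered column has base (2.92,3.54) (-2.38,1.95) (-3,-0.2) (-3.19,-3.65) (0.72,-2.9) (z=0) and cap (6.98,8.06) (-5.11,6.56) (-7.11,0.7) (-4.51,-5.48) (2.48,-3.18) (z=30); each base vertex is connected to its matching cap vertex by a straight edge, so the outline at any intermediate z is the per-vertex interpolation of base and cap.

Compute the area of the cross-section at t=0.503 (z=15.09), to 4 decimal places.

Area at t=0.503: 65.6485

Cross-section at t=0.503: each vertex is (1-t)·p0[i] + t·p1[i].
  v1: (1-0.503)·(2.92,3.54) + 0.503·(6.98,8.06) = (4.9622,5.8136)
  v2: (1-0.503)·(-2.38,1.95) + 0.503·(-5.11,6.56) = (-3.7532,4.2688)
  v3: (1-0.503)·(-3,-0.2) + 0.503·(-7.11,0.7) = (-5.0673,0.2527)
  v4: (1-0.503)·(-3.19,-3.65) + 0.503·(-4.51,-5.48) = (-3.8540,-4.5705)
  v5: (1-0.503)·(0.72,-2.9) + 0.503·(2.48,-3.18) = (1.6053,-3.0408)
Shoelace sum Σ(x_i·y_{i+1} − x_{i+1}·y_i):
  i=1: 4.9622·4.2688 − -3.7532·5.8136 = +43.0021 (running +43.0021)
  i=2: -3.7532·0.2527 − -5.0673·4.2688 = +20.6831 (running +63.6852)
  i=3: -5.0673·-4.5705 − -3.8540·0.2527 = +24.1341 (running +87.8193)
  i=4: -3.8540·-3.0408 − 1.6053·-4.5705 = +19.0562 (running +106.8755)
  i=5: 1.6053·5.8136 − 4.9622·-3.0408 = +24.4216 (running +131.2971)
Area = |Σ|/2 = |131.2971|/2 = 65.6485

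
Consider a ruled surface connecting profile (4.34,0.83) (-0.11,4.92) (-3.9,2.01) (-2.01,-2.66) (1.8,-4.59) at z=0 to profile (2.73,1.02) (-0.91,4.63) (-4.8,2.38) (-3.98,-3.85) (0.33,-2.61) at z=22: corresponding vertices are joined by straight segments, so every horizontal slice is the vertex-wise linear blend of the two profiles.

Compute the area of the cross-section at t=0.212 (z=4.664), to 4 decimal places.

Area at t=0.212: 44.1875

Cross-section at t=0.212: each vertex is (1-t)·p0[i] + t·p1[i].
  v1: (1-0.212)·(4.34,0.83) + 0.212·(2.73,1.02) = (3.9987,0.8703)
  v2: (1-0.212)·(-0.11,4.92) + 0.212·(-0.91,4.63) = (-0.2796,4.8585)
  v3: (1-0.212)·(-3.9,2.01) + 0.212·(-4.8,2.38) = (-4.0908,2.0884)
  v4: (1-0.212)·(-2.01,-2.66) + 0.212·(-3.98,-3.85) = (-2.4276,-2.9123)
  v5: (1-0.212)·(1.8,-4.59) + 0.212·(0.33,-2.61) = (1.4884,-4.1702)
Shoelace sum Σ(x_i·y_{i+1} − x_{i+1}·y_i):
  i=1: 3.9987·4.8585 − -0.2796·0.8703 = +19.6710 (running +19.6710)
  i=2: -0.2796·2.0884 − -4.0908·4.8585 = +19.2913 (running +38.9623)
  i=3: -4.0908·-2.9123 − -2.4276·2.0884 = +16.9835 (running +55.9458)
  i=4: -2.4276·-4.1702 − 1.4884·-2.9123 = +14.4584 (running +70.4042)
  i=5: 1.4884·0.8703 − 3.9987·-4.1702 = +17.9707 (running +88.3749)
Area = |Σ|/2 = |88.3749|/2 = 44.1875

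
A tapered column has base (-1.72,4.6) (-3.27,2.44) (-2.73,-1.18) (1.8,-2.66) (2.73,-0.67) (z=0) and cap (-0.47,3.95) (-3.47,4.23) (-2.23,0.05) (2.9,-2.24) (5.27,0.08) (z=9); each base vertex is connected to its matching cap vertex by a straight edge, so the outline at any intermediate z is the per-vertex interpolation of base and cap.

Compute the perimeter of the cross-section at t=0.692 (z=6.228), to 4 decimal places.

Cross-section at t=0.692: each vertex is (1-t)·p0[i] + t·p1[i].
  v1: (1-0.692)·(-1.72,4.6) + 0.692·(-0.47,3.95) = (-0.8550,4.1502)
  v2: (1-0.692)·(-3.27,2.44) + 0.692·(-3.47,4.23) = (-3.4084,3.6787)
  v3: (1-0.692)·(-2.73,-1.18) + 0.692·(-2.23,0.05) = (-2.3840,-0.3288)
  v4: (1-0.692)·(1.8,-2.66) + 0.692·(2.9,-2.24) = (2.5612,-2.3694)
  v5: (1-0.692)·(2.73,-0.67) + 0.692·(5.27,0.08) = (4.4877,-0.1510)
Perimeter = Σ |v_{i+1} − v_i|:
  edge 1→2: √(-2.5534² + -0.4715²) = 2.5966 (running 2.5966)
  edge 2→3: √(1.0244² + -4.0075²) = 4.1364 (running 6.7329)
  edge 3→4: √(4.9452² + -2.0405²) = 5.3496 (running 12.0826)
  edge 4→5: √(1.9265² + 2.2184²) = 2.9381 (running 15.0207)
  edge 5→1: √(-5.3427² + 4.3012²) = 6.8589 (running 21.8796)
Perimeter = 21.8796

Perimeter at t=0.692: 21.8796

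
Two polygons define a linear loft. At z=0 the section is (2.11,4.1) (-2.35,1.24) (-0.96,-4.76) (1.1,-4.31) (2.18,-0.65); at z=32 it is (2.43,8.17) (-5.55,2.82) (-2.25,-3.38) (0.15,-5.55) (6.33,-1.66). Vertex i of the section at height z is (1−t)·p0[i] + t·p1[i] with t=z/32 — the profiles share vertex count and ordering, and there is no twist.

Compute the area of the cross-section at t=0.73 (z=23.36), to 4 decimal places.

Cross-section at t=0.73: each vertex is (1-t)·p0[i] + t·p1[i].
  v1: (1-0.73)·(2.11,4.1) + 0.73·(2.43,8.17) = (2.3436,7.0711)
  v2: (1-0.73)·(-2.35,1.24) + 0.73·(-5.55,2.82) = (-4.6860,2.3934)
  v3: (1-0.73)·(-0.96,-4.76) + 0.73·(-2.25,-3.38) = (-1.9017,-3.7526)
  v4: (1-0.73)·(1.1,-4.31) + 0.73·(0.15,-5.55) = (0.4065,-5.2152)
  v5: (1-0.73)·(2.18,-0.65) + 0.73·(6.33,-1.66) = (5.2095,-1.3873)
Shoelace sum Σ(x_i·y_{i+1} − x_{i+1}·y_i):
  i=1: 2.3436·2.3934 − -4.6860·7.0711 = +38.7443 (running +38.7443)
  i=2: -4.6860·-3.7526 − -1.9017·2.3934 = +22.1362 (running +60.8806)
  i=3: -1.9017·-5.2152 − 0.4065·-3.7526 = +11.4432 (running +72.3237)
  i=4: 0.4065·-1.3873 − 5.2095·-5.2152 = +26.6046 (running +98.9284)
  i=5: 5.2095·7.0711 − 2.3436·-1.3873 = +40.0882 (running +139.0166)
Area = |Σ|/2 = |139.0166|/2 = 69.5083

Area at t=0.73: 69.5083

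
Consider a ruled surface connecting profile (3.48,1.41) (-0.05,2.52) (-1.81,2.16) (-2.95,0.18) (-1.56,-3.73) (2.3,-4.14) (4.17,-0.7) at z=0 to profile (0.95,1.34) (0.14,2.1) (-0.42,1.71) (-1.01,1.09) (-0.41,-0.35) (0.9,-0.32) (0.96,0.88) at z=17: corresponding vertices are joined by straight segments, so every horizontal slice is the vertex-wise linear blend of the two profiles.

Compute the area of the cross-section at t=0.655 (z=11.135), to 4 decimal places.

Area at t=0.655: 10.6163

Cross-section at t=0.655: each vertex is (1-t)·p0[i] + t·p1[i].
  v1: (1-0.655)·(3.48,1.41) + 0.655·(0.95,1.34) = (1.8228,1.3641)
  v2: (1-0.655)·(-0.05,2.52) + 0.655·(0.14,2.1) = (0.0745,2.2449)
  v3: (1-0.655)·(-1.81,2.16) + 0.655·(-0.42,1.71) = (-0.8995,1.8653)
  v4: (1-0.655)·(-2.95,0.18) + 0.655·(-1.01,1.09) = (-1.6793,0.7761)
  v5: (1-0.655)·(-1.56,-3.73) + 0.655·(-0.41,-0.35) = (-0.8068,-1.5161)
  v6: (1-0.655)·(2.3,-4.14) + 0.655·(0.9,-0.32) = (1.3830,-1.6379)
  v7: (1-0.655)·(4.17,-0.7) + 0.655·(0.96,0.88) = (2.0675,0.3349)
Shoelace sum Σ(x_i·y_{i+1} − x_{i+1}·y_i):
  i=1: 1.8228·2.2449 − 0.0745·1.3641 = +3.9906 (running +3.9906)
  i=2: 0.0745·1.8653 − -0.8995·2.2449 = +2.1583 (running +6.1488)
  i=3: -0.8995·0.7761 − -1.6793·1.8653 = +2.4342 (running +8.5830)
  i=4: -1.6793·-1.5161 − -0.8068·0.7761 = +3.1721 (running +11.7551)
  i=5: -0.8068·-1.6379 − 1.3830·-1.5161 = +3.4181 (running +15.1732)
  i=6: 1.3830·0.3349 − 2.0675·-1.6379 = +3.8494 (running +19.0227)
  i=7: 2.0675·1.3641 − 1.8228·0.3349 = +2.2098 (running +21.2325)
Area = |Σ|/2 = |21.2325|/2 = 10.6163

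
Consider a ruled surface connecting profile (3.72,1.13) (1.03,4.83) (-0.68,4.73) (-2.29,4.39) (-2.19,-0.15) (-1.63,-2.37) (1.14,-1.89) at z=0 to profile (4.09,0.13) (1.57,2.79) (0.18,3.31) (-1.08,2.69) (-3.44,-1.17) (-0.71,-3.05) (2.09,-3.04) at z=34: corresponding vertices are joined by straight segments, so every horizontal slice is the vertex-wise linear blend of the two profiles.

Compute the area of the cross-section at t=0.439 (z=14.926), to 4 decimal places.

Area at t=0.439: 30.9924

Cross-section at t=0.439: each vertex is (1-t)·p0[i] + t·p1[i].
  v1: (1-0.439)·(3.72,1.13) + 0.439·(4.09,0.13) = (3.8824,0.6910)
  v2: (1-0.439)·(1.03,4.83) + 0.439·(1.57,2.79) = (1.2671,3.9344)
  v3: (1-0.439)·(-0.68,4.73) + 0.439·(0.18,3.31) = (-0.3025,4.1066)
  v4: (1-0.439)·(-2.29,4.39) + 0.439·(-1.08,2.69) = (-1.7588,3.6437)
  v5: (1-0.439)·(-2.19,-0.15) + 0.439·(-3.44,-1.17) = (-2.7387,-0.5978)
  v6: (1-0.439)·(-1.63,-2.37) + 0.439·(-0.71,-3.05) = (-1.2261,-2.6685)
  v7: (1-0.439)·(1.14,-1.89) + 0.439·(2.09,-3.04) = (1.5570,-2.3948)
Shoelace sum Σ(x_i·y_{i+1} − x_{i+1}·y_i):
  i=1: 3.8824·3.9344 − 1.2671·0.6910 = +14.3996 (running +14.3996)
  i=2: 1.2671·4.1066 − -0.3025·3.9344 = +6.3933 (running +20.7930)
  i=3: -0.3025·3.6437 − -1.7588·4.1066 = +6.1207 (running +26.9137)
  i=4: -1.7588·-0.5978 − -2.7387·3.6437 = +11.0306 (running +37.9442)
  i=5: -2.7387·-2.6685 − -1.2261·-0.5978 = +6.5755 (running +44.5197)
  i=6: -1.2261·-2.3948 − 1.5570·-2.6685 = +7.0914 (running +51.6111)
  i=7: 1.5570·0.6910 − 3.8824·-2.3948 = +10.3738 (running +61.9849)
Area = |Σ|/2 = |61.9849|/2 = 30.9924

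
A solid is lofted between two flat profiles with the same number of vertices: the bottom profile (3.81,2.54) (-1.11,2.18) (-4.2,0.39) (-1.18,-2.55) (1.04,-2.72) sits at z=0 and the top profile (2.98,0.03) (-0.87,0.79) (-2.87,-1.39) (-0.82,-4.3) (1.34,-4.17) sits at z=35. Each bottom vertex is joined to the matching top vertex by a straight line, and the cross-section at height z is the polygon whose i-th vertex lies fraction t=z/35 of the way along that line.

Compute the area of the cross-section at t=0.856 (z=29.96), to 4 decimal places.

Area at t=0.856: 20.1865

Cross-section at t=0.856: each vertex is (1-t)·p0[i] + t·p1[i].
  v1: (1-0.856)·(3.81,2.54) + 0.856·(2.98,0.03) = (3.0995,0.3914)
  v2: (1-0.856)·(-1.11,2.18) + 0.856·(-0.87,0.79) = (-0.9046,0.9902)
  v3: (1-0.856)·(-4.2,0.39) + 0.856·(-2.87,-1.39) = (-3.0615,-1.1337)
  v4: (1-0.856)·(-1.18,-2.55) + 0.856·(-0.82,-4.3) = (-0.8718,-4.0480)
  v5: (1-0.856)·(1.04,-2.72) + 0.856·(1.34,-4.17) = (1.2968,-3.9612)
Shoelace sum Σ(x_i·y_{i+1} − x_{i+1}·y_i):
  i=1: 3.0995·0.9902 − -0.9046·0.3914 = +3.4231 (running +3.4231)
  i=2: -0.9046·-1.1337 − -3.0615·0.9902 = +4.0569 (running +7.4800)
  i=3: -3.0615·-4.0480 − -0.8718·-1.1337 = +11.4046 (running +18.8846)
  i=4: -0.8718·-3.9612 − 1.2968·-4.0480 = +8.7030 (running +27.5876)
  i=5: 1.2968·0.3914 − 3.0995·-3.9612 = +12.7854 (running +40.3730)
Area = |Σ|/2 = |40.3730|/2 = 20.1865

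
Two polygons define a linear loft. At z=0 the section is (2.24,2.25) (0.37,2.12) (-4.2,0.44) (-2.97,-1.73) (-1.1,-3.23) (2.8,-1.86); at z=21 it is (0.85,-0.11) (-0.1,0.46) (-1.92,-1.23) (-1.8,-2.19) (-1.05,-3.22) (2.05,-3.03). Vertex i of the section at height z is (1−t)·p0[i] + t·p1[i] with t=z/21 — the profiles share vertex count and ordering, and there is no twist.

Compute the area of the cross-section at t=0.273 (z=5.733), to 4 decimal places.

Area at t=0.273: 20.3862

Cross-section at t=0.273: each vertex is (1-t)·p0[i] + t·p1[i].
  v1: (1-0.273)·(2.24,2.25) + 0.273·(0.85,-0.11) = (1.8605,1.6057)
  v2: (1-0.273)·(0.37,2.12) + 0.273·(-0.1,0.46) = (0.2417,1.6668)
  v3: (1-0.273)·(-4.2,0.44) + 0.273·(-1.92,-1.23) = (-3.5776,-0.0159)
  v4: (1-0.273)·(-2.97,-1.73) + 0.273·(-1.8,-2.19) = (-2.6506,-1.8556)
  v5: (1-0.273)·(-1.1,-3.23) + 0.273·(-1.05,-3.22) = (-1.0864,-3.2273)
  v6: (1-0.273)·(2.8,-1.86) + 0.273·(2.05,-3.03) = (2.5952,-2.1794)
Shoelace sum Σ(x_i·y_{i+1} − x_{i+1}·y_i):
  i=1: 1.8605·1.6668 − 0.2417·1.6057 = +2.7131 (running +2.7131)
  i=2: 0.2417·-0.0159 − -3.5776·1.6668 = +5.9593 (running +8.6724)
  i=3: -3.5776·-1.8556 − -2.6506·-0.0159 = +6.5963 (running +15.2687)
  i=4: -2.6506·-3.2273 − -1.0864·-1.8556 = +6.5384 (running +21.8070)
  i=5: -1.0864·-2.1794 − 2.5952·-3.2273 = +10.7432 (running +32.5502)
  i=6: 2.5952·1.6057 − 1.8605·-2.1794 = +8.2221 (running +40.7723)
Area = |Σ|/2 = |40.7723|/2 = 20.3862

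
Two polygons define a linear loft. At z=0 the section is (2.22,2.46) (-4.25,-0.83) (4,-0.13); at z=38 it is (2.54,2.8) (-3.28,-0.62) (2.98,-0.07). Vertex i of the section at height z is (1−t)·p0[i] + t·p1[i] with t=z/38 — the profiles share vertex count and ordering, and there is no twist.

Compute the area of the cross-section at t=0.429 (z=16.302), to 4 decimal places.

Area at t=0.429: 10.4054

Cross-section at t=0.429: each vertex is (1-t)·p0[i] + t·p1[i].
  v1: (1-0.429)·(2.22,2.46) + 0.429·(2.54,2.8) = (2.3573,2.6059)
  v2: (1-0.429)·(-4.25,-0.83) + 0.429·(-3.28,-0.62) = (-3.8339,-0.7399)
  v3: (1-0.429)·(4,-0.13) + 0.429·(2.98,-0.07) = (3.5624,-0.1043)
Shoelace sum Σ(x_i·y_{i+1} − x_{i+1}·y_i):
  i=1: 2.3573·-0.7399 − -3.8339·2.6059 = +8.2464 (running +8.2464)
  i=2: -3.8339·-0.1043 − 3.5624·-0.7399 = +3.0356 (running +11.2819)
  i=3: 3.5624·2.6059 − 2.3573·-0.1043 = +9.5289 (running +20.8109)
Area = |Σ|/2 = |20.8109|/2 = 10.4054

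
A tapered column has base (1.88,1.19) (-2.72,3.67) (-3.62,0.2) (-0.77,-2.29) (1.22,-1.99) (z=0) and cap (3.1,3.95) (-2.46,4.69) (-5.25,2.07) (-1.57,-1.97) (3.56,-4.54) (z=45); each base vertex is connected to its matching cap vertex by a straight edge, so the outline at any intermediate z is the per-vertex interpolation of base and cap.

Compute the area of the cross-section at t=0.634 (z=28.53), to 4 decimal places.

Area at t=0.634: 37.3812

Cross-section at t=0.634: each vertex is (1-t)·p0[i] + t·p1[i].
  v1: (1-0.634)·(1.88,1.19) + 0.634·(3.1,3.95) = (2.6535,2.9398)
  v2: (1-0.634)·(-2.72,3.67) + 0.634·(-2.46,4.69) = (-2.5552,4.3167)
  v3: (1-0.634)·(-3.62,0.2) + 0.634·(-5.25,2.07) = (-4.6534,1.3856)
  v4: (1-0.634)·(-0.77,-2.29) + 0.634·(-1.57,-1.97) = (-1.2772,-2.0871)
  v5: (1-0.634)·(1.22,-1.99) + 0.634·(3.56,-4.54) = (2.7036,-3.6067)
Shoelace sum Σ(x_i·y_{i+1} − x_{i+1}·y_i):
  i=1: 2.6535·4.3167 − -2.5552·2.9398 = +18.9660 (running +18.9660)
  i=2: -2.5552·1.3856 − -4.6534·4.3167 = +16.5469 (running +35.5129)
  i=3: -4.6534·-2.0871 − -1.2772·1.3856 = +11.4819 (running +46.9948)
  i=4: -1.2772·-3.6067 − 2.7036·-2.0871 = +10.2491 (running +57.2440)
  i=5: 2.7036·2.9398 − 2.6535·-3.6067 = +17.5183 (running +74.7623)
Area = |Σ|/2 = |74.7623|/2 = 37.3812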